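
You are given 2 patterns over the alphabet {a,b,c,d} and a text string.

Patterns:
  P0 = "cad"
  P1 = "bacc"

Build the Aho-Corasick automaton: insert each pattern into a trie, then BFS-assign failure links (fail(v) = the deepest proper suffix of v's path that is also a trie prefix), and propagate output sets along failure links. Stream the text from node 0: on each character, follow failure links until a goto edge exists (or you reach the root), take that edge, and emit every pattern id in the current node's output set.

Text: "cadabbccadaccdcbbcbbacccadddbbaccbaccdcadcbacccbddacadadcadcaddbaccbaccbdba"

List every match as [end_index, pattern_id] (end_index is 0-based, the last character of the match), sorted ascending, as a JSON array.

Build:
Trie (insert patterns):
  n0 'ε': b→4 c→1
  n1 'c': a→2
  n2 'ca': d→3
  n3 'cad': ·  [P0 ends]
  n4 'b': a→5
  n5 'ba': c→6
  n6 'bac': c→7
  n7 'bacc': ·  [P1 ends]

Failure links (BFS by depth):
  n1('c'): parent n0 fail=0; on 'c' 0 → fail=0;  out ∅∪∅=∅
  n4('b'): parent n0 fail=0; on 'b' 0 → fail=0;  out ∅∪∅=∅
  n2('ca'): parent n1 fail=0; on 'a' 0 → fail=0;  out ∅∪∅=∅
  n5('ba'): parent n4 fail=0; on 'a' 0 → fail=0;  out ∅∪∅=∅
  n3('cad'): parent n2 fail=0; on 'd' 0 → fail=0;  out {0}∪∅={0}
  n6('bac'): parent n5 fail=0; on 'c' 0 → fail=1;  out ∅∪∅=∅
  n7('bacc'): parent n6 fail=1; on 'c' 1→0 → fail=1;  out {1}∪∅={1}

Scan:
pos 0 'c': at 1
pos 1 'a': at 2
pos 2 'd': at 3  → match P0@[0:2]
pos 3 'a': at 0 (fail-walked)
pos 4 'b': at 4
pos 5 'b': at 4 (fail-walked)
pos 6 'c': at 1 (fail-walked)
pos 7 'c': at 1 (fail-walked)
pos 8 'a': at 2
pos 9 'd': at 3  → match P0@[7:9]
pos 10 'a': at 0 (fail-walked)
pos 11 'c': at 1
pos 12 'c': at 1 (fail-walked)
pos 13 'd': at 0 (fail-walked)
pos 14 'c': at 1
pos 15 'b': at 4 (fail-walked)
pos 16 'b': at 4 (fail-walked)
pos 17 'c': at 1 (fail-walked)
pos 18 'b': at 4 (fail-walked)
pos 19 'b': at 4 (fail-walked)
pos 20 'a': at 5
pos 21 'c': at 6
pos 22 'c': at 7  → match P1@[19:22]
pos 23 'c': at 1 (fail-walked)
pos 24 'a': at 2
pos 25 'd': at 3  → match P0@[23:25]
pos 26 'd': at 0 (fail-walked)
pos 27 'd': at 0
pos 28 'b': at 4
pos 29 'b': at 4 (fail-walked)
pos 30 'a': at 5
pos 31 'c': at 6
pos 32 'c': at 7  → match P1@[29:32]
pos 33 'b': at 4 (fail-walked)
pos 34 'a': at 5
pos 35 'c': at 6
pos 36 'c': at 7  → match P1@[33:36]
pos 37 'd': at 0 (fail-walked)
pos 38 'c': at 1
pos 39 'a': at 2
pos 40 'd': at 3  → match P0@[38:40]
pos 41 'c': at 1 (fail-walked)
pos 42 'b': at 4 (fail-walked)
pos 43 'a': at 5
pos 44 'c': at 6
pos 45 'c': at 7  → match P1@[42:45]
pos 46 'c': at 1 (fail-walked)
pos 47 'b': at 4 (fail-walked)
pos 48 'd': at 0 (fail-walked)
pos 49 'd': at 0
pos 50 'a': at 0
pos 51 'c': at 1
pos 52 'a': at 2
pos 53 'd': at 3  → match P0@[51:53]
pos 54 'a': at 0 (fail-walked)
pos 55 'd': at 0
pos 56 'c': at 1
pos 57 'a': at 2
pos 58 'd': at 3  → match P0@[56:58]
pos 59 'c': at 1 (fail-walked)
pos 60 'a': at 2
pos 61 'd': at 3  → match P0@[59:61]
pos 62 'd': at 0 (fail-walked)
pos 63 'b': at 4
pos 64 'a': at 5
pos 65 'c': at 6
pos 66 'c': at 7  → match P1@[63:66]
pos 67 'b': at 4 (fail-walked)
pos 68 'a': at 5
pos 69 'c': at 6
pos 70 'c': at 7  → match P1@[67:70]
pos 71 'b': at 4 (fail-walked)
pos 72 'd': at 0 (fail-walked)
pos 73 'b': at 4
pos 74 'a': at 5

All matches (sorted): [[2,0],[9,0],[22,1],[25,0],[32,1],[36,1],[40,0],[45,1],[53,0],[58,0],[61,0],[66,1],[70,1]]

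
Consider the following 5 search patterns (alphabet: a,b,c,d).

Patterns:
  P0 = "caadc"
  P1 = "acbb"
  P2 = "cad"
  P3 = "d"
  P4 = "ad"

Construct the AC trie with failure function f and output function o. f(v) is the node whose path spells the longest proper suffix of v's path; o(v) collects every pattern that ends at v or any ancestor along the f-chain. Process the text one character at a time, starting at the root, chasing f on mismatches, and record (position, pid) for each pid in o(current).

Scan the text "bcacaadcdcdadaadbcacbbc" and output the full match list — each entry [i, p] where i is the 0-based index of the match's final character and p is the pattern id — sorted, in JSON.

Construct AC machine:
Trie (insert patterns):
  0='ε' goto a→6 c→1 d→11
  1='c' goto a→2
  2='ca' goto a→3 d→10
  3='caa' goto d→4
  4='caad' goto c→5
  5='caadc' goto ·  ←P0
  6='a' goto c→7 d→12
  7='ac' goto b→8
  8='acb' goto b→9
  9='acbb' goto ·  ←P1
  10='cad' goto ·  ←P2
  11='d' goto ·  ←P3
  12='ad' goto ·  ←P4

BFS fail/out derivation:
  fail(1) 'c': from fail(0)=0 chase 'c': 0 ⇒ 0;  out=∅∪out(0)=∅
  fail(6) 'a': from fail(0)=0 chase 'a': 0 ⇒ 0;  out=∅∪out(0)=∅
  fail(11) 'd': from fail(0)=0 chase 'd': 0 ⇒ 0;  out={3}∪out(0)={3}
  fail(2) 'ca': from fail(1)=0 chase 'a': 0 ⇒ 6;  out=∅∪out(6)=∅
  fail(7) 'ac': from fail(6)=0 chase 'c': 0 ⇒ 1;  out=∅∪out(1)=∅
  fail(12) 'ad': from fail(6)=0 chase 'd': 0 ⇒ 11;  out={4}∪out(11)={3,4}
  fail(3) 'caa': from fail(2)=6 chase 'a': 6→0 ⇒ 6;  out=∅∪out(6)=∅
  fail(8) 'acb': from fail(7)=1 chase 'b': 1→0 ⇒ 0;  out=∅∪out(0)=∅
  fail(10) 'cad': from fail(2)=6 chase 'd': 6 ⇒ 12;  out={2}∪out(12)={2,3,4}
  fail(4) 'caad': from fail(3)=6 chase 'd': 6 ⇒ 12;  out=∅∪out(12)={3,4}
  fail(9) 'acbb': from fail(8)=0 chase 'b': 0 ⇒ 0;  out={1}∪out(0)={1}
  fail(5) 'caadc': from fail(4)=12 chase 'c': 12→11→0 ⇒ 1;  out={0}∪out(1)={0}

Scan:
pos 0 'b': at 0
pos 1 'c': at 1
pos 2 'a': at 2
pos 3 'c': at 7 (fail-walked)
pos 4 'a': at 2 (fail-walked)
pos 5 'a': at 3
pos 6 'd': at 4  ** P3@[6:6],P4@[5:6]
pos 7 'c': at 5  ** P0@[3:7]
pos 8 'd': at 11 (fail-walked)  ** P3@[8:8]
pos 9 'c': at 1 (fail-walked)
pos 10 'd': at 11 (fail-walked)  ** P3@[10:10]
pos 11 'a': at 6 (fail-walked)
pos 12 'd': at 12  ** P3@[12:12],P4@[11:12]
pos 13 'a': at 6 (fail-walked)
pos 14 'a': at 6 (fail-walked)
pos 15 'd': at 12  ** P3@[15:15],P4@[14:15]
pos 16 'b': at 0 (fail-walked)
pos 17 'c': at 1
pos 18 'a': at 2
pos 19 'c': at 7 (fail-walked)
pos 20 'b': at 8
pos 21 'b': at 9  ** P1@[18:21]
pos 22 'c': at 1 (fail-walked)

Matches: [[6,3],[6,4],[7,0],[8,3],[10,3],[12,3],[12,4],[15,3],[15,4],[21,1]]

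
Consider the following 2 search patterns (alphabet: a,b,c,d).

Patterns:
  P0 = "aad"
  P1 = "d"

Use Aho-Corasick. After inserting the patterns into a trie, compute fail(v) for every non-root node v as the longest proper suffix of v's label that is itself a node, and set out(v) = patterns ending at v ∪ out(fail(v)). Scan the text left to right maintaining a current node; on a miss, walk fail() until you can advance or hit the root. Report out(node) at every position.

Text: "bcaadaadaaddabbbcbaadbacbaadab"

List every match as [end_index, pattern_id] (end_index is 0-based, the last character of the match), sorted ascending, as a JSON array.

Build automaton:
Trie (insert patterns):
  0='ε' goto a→1 d→4
  1='a' goto a→2
  2='aa' goto d→3
  3='aad' goto ·  ←P0
  4='d' goto ·  ←P1

BFS fail/out derivation:
  fail(1) 'a': from fail(0)=0 chase 'a': 0 ⇒ 0;  out=∅∪out(0)=∅
  fail(4) 'd': from fail(0)=0 chase 'd': 0 ⇒ 0;  out={1}∪out(0)={1}
  fail(2) 'aa': from fail(1)=0 chase 'a': 0 ⇒ 1;  out=∅∪out(1)=∅
  fail(3) 'aad': from fail(2)=1 chase 'd': 1→0 ⇒ 4;  out={0}∪out(4)={0,1}

Scan:
[0] read 'b'  n0⇒n0
[1] read 'c'  n0⇒n0
[2] read 'a'  n0⇒n1
[3] read 'a'  n1⇒n2
[4] read 'd'  n2⇒n3  ** P0@[2:4],P1@[4:4]
[5] read 'a'  n3⇒n1 (fail-walked)
[6] read 'a'  n1⇒n2
[7] read 'd'  n2⇒n3  ** P0@[5:7],P1@[7:7]
[8] read 'a'  n3⇒n1 (fail-walked)
[9] read 'a'  n1⇒n2
[10] read 'd'  n2⇒n3  ** P0@[8:10],P1@[10:10]
[11] read 'd'  n3⇒n4 (fail-walked)  ** P1@[11:11]
[12] read 'a'  n4⇒n1 (fail-walked)
[13] read 'b'  n1⇒n0 (fail-walked)
[14] read 'b'  n0⇒n0
[15] read 'b'  n0⇒n0
[16] read 'c'  n0⇒n0
[17] read 'b'  n0⇒n0
[18] read 'a'  n0⇒n1
[19] read 'a'  n1⇒n2
[20] read 'd'  n2⇒n3  ** P0@[18:20],P1@[20:20]
[21] read 'b'  n3⇒n0 (fail-walked)
[22] read 'a'  n0⇒n1
[23] read 'c'  n1⇒n0 (fail-walked)
[24] read 'b'  n0⇒n0
[25] read 'a'  n0⇒n1
[26] read 'a'  n1⇒n2
[27] read 'd'  n2⇒n3  ** P0@[25:27],P1@[27:27]
[28] read 'a'  n3⇒n1 (fail-walked)
[29] read 'b'  n1⇒n0 (fail-walked)

Matches: [[4,0],[4,1],[7,0],[7,1],[10,0],[10,1],[11,1],[20,0],[20,1],[27,0],[27,1]]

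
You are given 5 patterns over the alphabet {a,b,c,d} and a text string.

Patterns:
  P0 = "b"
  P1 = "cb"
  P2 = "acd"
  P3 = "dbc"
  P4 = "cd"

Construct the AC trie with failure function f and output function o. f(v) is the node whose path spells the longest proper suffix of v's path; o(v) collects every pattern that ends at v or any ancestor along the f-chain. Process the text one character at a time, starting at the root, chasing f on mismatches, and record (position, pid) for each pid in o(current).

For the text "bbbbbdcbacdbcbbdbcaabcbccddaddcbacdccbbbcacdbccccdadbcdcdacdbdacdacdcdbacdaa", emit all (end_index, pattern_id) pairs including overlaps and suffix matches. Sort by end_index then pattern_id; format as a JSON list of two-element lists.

Build automaton:
Trie nodes:
  0='ε' goto a→4 b→1 c→2 d→7
  1='b' goto ·  ←P0
  2='c' goto b→3 d→10
  3='cb' goto ·  ←P1
  4='a' goto c→5
  5='ac' goto d→6
  6='acd' goto ·  ←P2
  7='d' goto b→8
  8='db' goto c→9
  9='dbc' goto ·  ←P3
  10='cd' goto ·  ←P4

BFS fail/out derivation:
  fail(1) 'b': from fail(0)=0 chase 'b': 0 ⇒ 0;  out={0}∪out(0)={0}
  fail(2) 'c': from fail(0)=0 chase 'c': 0 ⇒ 0;  out=∅∪out(0)=∅
  fail(4) 'a': from fail(0)=0 chase 'a': 0 ⇒ 0;  out=∅∪out(0)=∅
  fail(7) 'd': from fail(0)=0 chase 'd': 0 ⇒ 0;  out=∅∪out(0)=∅
  fail(3) 'cb': from fail(2)=0 chase 'b': 0 ⇒ 1;  out={1}∪out(1)={0,1}
  fail(5) 'ac': from fail(4)=0 chase 'c': 0 ⇒ 2;  out=∅∪out(2)=∅
  fail(8) 'db': from fail(7)=0 chase 'b': 0 ⇒ 1;  out=∅∪out(1)={0}
  fail(10) 'cd': from fail(2)=0 chase 'd': 0 ⇒ 7;  out={4}∪out(7)={4}
  fail(6) 'acd': from fail(5)=2 chase 'd': 2 ⇒ 10;  out={2}∪out(10)={2,4}
  fail(9) 'dbc': from fail(8)=1 chase 'c': 1→0 ⇒ 2;  out={3}∪out(2)={3}

Run:
pos 0 'b': at 1  → match P0@[0:0]
pos 1 'b': at 1 (via fail)  → match P0@[1:1]
pos 2 'b': at 1 (via fail)  → match P0@[2:2]
pos 3 'b': at 1 (via fail)  → match P0@[3:3]
pos 4 'b': at 1 (via fail)  → match P0@[4:4]
pos 5 'd': at 7 (via fail)
pos 6 'c': at 2 (via fail)
pos 7 'b': at 3  → match P0@[7:7],P1@[6:7]
pos 8 'a': at 4 (via fail)
pos 9 'c': at 5
pos 10 'd': at 6  → match P2@[8:10],P4@[9:10]
pos 11 'b': at 8 (via fail)  → match P0@[11:11]
pos 12 'c': at 9  → match P3@[10:12]
pos 13 'b': at 3 (via fail)  → match P0@[13:13],P1@[12:13]
pos 14 'b': at 1 (via fail)  → match P0@[14:14]
pos 15 'd': at 7 (via fail)
pos 16 'b': at 8  → match P0@[16:16]
pos 17 'c': at 9  → match P3@[15:17]
pos 18 'a': at 4 (via fail)
pos 19 'a': at 4 (via fail)
pos 20 'b': at 1 (via fail)  → match P0@[20:20]
pos 21 'c': at 2 (via fail)
pos 22 'b': at 3  → match P0@[22:22],P1@[21:22]
pos 23 'c': at 2 (via fail)
pos 24 'c': at 2 (via fail)
pos 25 'd': at 10  → match P4@[24:25]
pos 26 'd': at 7 (via fail)
pos 27 'a': at 4 (via fail)
pos 28 'd': at 7 (via fail)
pos 29 'd': at 7 (via fail)
pos 30 'c': at 2 (via fail)
pos 31 'b': at 3  → match P0@[31:31],P1@[30:31]
pos 32 'a': at 4 (via fail)
pos 33 'c': at 5
pos 34 'd': at 6  → match P2@[32:34],P4@[33:34]
pos 35 'c': at 2 (via fail)
pos 36 'c': at 2 (via fail)
pos 37 'b': at 3  → match P0@[37:37],P1@[36:37]
pos 38 'b': at 1 (via fail)  → match P0@[38:38]
pos 39 'b': at 1 (via fail)  → match P0@[39:39]
pos 40 'c': at 2 (via fail)
pos 41 'a': at 4 (via fail)
pos 42 'c': at 5
pos 43 'd': at 6  → match P2@[41:43],P4@[42:43]
pos 44 'b': at 8 (via fail)  → match P0@[44:44]
pos 45 'c': at 9  → match P3@[43:45]
pos 46 'c': at 2 (via fail)
pos 47 'c': at 2 (via fail)
pos 48 'c': at 2 (via fail)
pos 49 'd': at 10  → match P4@[48:49]
pos 50 'a': at 4 (via fail)
pos 51 'd': at 7 (via fail)
pos 52 'b': at 8  → match P0@[52:52]
pos 53 'c': at 9  → match P3@[51:53]
pos 54 'd': at 10 (via fail)  → match P4@[53:54]
pos 55 'c': at 2 (via fail)
pos 56 'd': at 10  → match P4@[55:56]
pos 57 'a': at 4 (via fail)
pos 58 'c': at 5
pos 59 'd': at 6  → match P2@[57:59],P4@[58:59]
pos 60 'b': at 8 (via fail)  → match P0@[60:60]
pos 61 'd': at 7 (via fail)
pos 62 'a': at 4 (via fail)
pos 63 'c': at 5
pos 64 'd': at 6  → match P2@[62:64],P4@[63:64]
pos 65 'a': at 4 (via fail)
pos 66 'c': at 5
pos 67 'd': at 6  → match P2@[65:67],P4@[66:67]
pos 68 'c': at 2 (via fail)
pos 69 'd': at 10  → match P4@[68:69]
pos 70 'b': at 8 (via fail)  → match P0@[70:70]
pos 71 'a': at 4 (via fail)
pos 72 'c': at 5
pos 73 'd': at 6  → match P2@[71:73],P4@[72:73]
pos 74 'a': at 4 (via fail)
pos 75 'a': at 4 (via fail)

Result: [[0,0],[1,0],[2,0],[3,0],[4,0],[7,0],[7,1],[10,2],[10,4],[11,0],[12,3],[13,0],[13,1],[14,0],[16,0],[17,3],[20,0],[22,0],[22,1],[25,4],[31,0],[31,1],[34,2],[34,4],[37,0],[37,1],[38,0],[39,0],[43,2],[43,4],[44,0],[45,3],[49,4],[52,0],[53,3],[54,4],[56,4],[59,2],[59,4],[60,0],[64,2],[64,4],[67,2],[67,4],[69,4],[70,0],[73,2],[73,4]]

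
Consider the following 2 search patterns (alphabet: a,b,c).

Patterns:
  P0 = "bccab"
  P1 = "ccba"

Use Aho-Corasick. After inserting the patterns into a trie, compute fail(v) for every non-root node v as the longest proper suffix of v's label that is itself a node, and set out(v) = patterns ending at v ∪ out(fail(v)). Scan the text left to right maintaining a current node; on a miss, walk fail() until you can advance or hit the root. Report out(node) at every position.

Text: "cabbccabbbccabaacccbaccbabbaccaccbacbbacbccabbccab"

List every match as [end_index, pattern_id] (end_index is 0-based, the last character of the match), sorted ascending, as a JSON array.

Construct AC machine:
Trie nodes:
  0='ε' goto b→1 c→6
  1='b' goto c→2
  2='bc' goto c→3
  3='bcc' goto a→4
  4='bcca' goto b→5
  5='bccab' goto ·  [P0 ends]
  6='c' goto c→7
  7='cc' goto b→8
  8='ccb' goto a→9
  9='ccba' goto ·  [P1 ends]

Failure links (BFS by depth):
  fail(1) 'b': from fail(0)=0 chase 'b': 0 ⇒ 0;  out=∅∪out(0)=∅
  fail(6) 'c': from fail(0)=0 chase 'c': 0 ⇒ 0;  out=∅∪out(0)=∅
  fail(2) 'bc': from fail(1)=0 chase 'c': 0 ⇒ 6;  out=∅∪out(6)=∅
  fail(7) 'cc': from fail(6)=0 chase 'c': 0 ⇒ 6;  out=∅∪out(6)=∅
  fail(3) 'bcc': from fail(2)=6 chase 'c': 6 ⇒ 7;  out=∅∪out(7)=∅
  fail(8) 'ccb': from fail(7)=6 chase 'b': 6→0 ⇒ 1;  out=∅∪out(1)=∅
  fail(4) 'bcca': from fail(3)=7 chase 'a': 7→6→0 ⇒ 0;  out=∅∪out(0)=∅
  fail(9) 'ccba': from fail(8)=1 chase 'a': 1→0 ⇒ 0;  out={1}∪out(0)={1}
  fail(5) 'bccab': from fail(4)=0 chase 'b': 0 ⇒ 1;  out={0}∪out(1)={0}

Scan:
i=0 'c': node 0→6
i=1 'a': node 6→0 (fail-walked)
i=2 'b': node 0→1
i=3 'b': node 1→1 (fail-walked)
i=4 'c': node 1→2
i=5 'c': node 2→3
i=6 'a': node 3→4
i=7 'b': node 4→5  ** P0@[3:7]
i=8 'b': node 5→1 (fail-walked)
i=9 'b': node 1→1 (fail-walked)
i=10 'c': node 1→2
i=11 'c': node 2→3
i=12 'a': node 3→4
i=13 'b': node 4→5  ** P0@[9:13]
i=14 'a': node 5→0 (fail-walked)
i=15 'a': node 0→0
i=16 'c': node 0→6
i=17 'c': node 6→7
i=18 'c': node 7→7 (fail-walked)
i=19 'b': node 7→8
i=20 'a': node 8→9  ** P1@[17:20]
i=21 'c': node 9→6 (fail-walked)
i=22 'c': node 6→7
i=23 'b': node 7→8
i=24 'a': node 8→9  ** P1@[21:24]
i=25 'b': node 9→1 (fail-walked)
i=26 'b': node 1→1 (fail-walked)
i=27 'a': node 1→0 (fail-walked)
i=28 'c': node 0→6
i=29 'c': node 6→7
i=30 'a': node 7→0 (fail-walked)
i=31 'c': node 0→6
i=32 'c': node 6→7
i=33 'b': node 7→8
i=34 'a': node 8→9  ** P1@[31:34]
i=35 'c': node 9→6 (fail-walked)
i=36 'b': node 6→1 (fail-walked)
i=37 'b': node 1→1 (fail-walked)
i=38 'a': node 1→0 (fail-walked)
i=39 'c': node 0→6
i=40 'b': node 6→1 (fail-walked)
i=41 'c': node 1→2
i=42 'c': node 2→3
i=43 'a': node 3→4
i=44 'b': node 4→5  ** P0@[40:44]
i=45 'b': node 5→1 (fail-walked)
i=46 'c': node 1→2
i=47 'c': node 2→3
i=48 'a': node 3→4
i=49 'b': node 4→5  ** P0@[45:49]

Matches: [[7,0],[13,0],[20,1],[24,1],[34,1],[44,0],[49,0]]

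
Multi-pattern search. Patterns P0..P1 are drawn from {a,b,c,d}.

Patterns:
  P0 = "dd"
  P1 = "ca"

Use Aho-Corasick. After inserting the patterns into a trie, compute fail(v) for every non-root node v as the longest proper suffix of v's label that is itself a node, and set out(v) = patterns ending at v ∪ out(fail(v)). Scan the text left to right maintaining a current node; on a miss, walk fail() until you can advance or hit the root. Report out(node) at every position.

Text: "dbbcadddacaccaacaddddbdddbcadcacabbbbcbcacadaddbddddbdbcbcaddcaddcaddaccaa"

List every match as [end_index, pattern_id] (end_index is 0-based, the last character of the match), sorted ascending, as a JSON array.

Build:
Trie (insert patterns):
  n0 'ε': c→3 d→1
  n1 'd': d→2
  n2 'dd': ·  [P0 ends]
  n3 'c': a→4
  n4 'ca': ·  [P1 ends]

Failure links (BFS by depth):
  fail(1) 'd': from fail(0)=0 chase 'd': 0 ⇒ 0;  out=∅∪out(0)=∅
  fail(3) 'c': from fail(0)=0 chase 'c': 0 ⇒ 0;  out=∅∪out(0)=∅
  fail(2) 'dd': from fail(1)=0 chase 'd': 0 ⇒ 1;  out={0}∪out(1)={0}
  fail(4) 'ca': from fail(3)=0 chase 'a': 0 ⇒ 0;  out={1}∪out(0)={1}

Run:
pos 0 'd': at 1
pos 1 'b': at 0 (via fail)
pos 2 'b': at 0
pos 3 'c': at 3
pos 4 'a': at 4  → match P1@[3:4]
pos 5 'd': at 1 (via fail)
pos 6 'd': at 2  → match P0@[5:6]
pos 7 'd': at 2 (via fail)  → match P0@[6:7]
pos 8 'a': at 0 (via fail)
pos 9 'c': at 3
pos 10 'a': at 4  → match P1@[9:10]
pos 11 'c': at 3 (via fail)
pos 12 'c': at 3 (via fail)
pos 13 'a': at 4  → match P1@[12:13]
pos 14 'a': at 0 (via fail)
pos 15 'c': at 3
pos 16 'a': at 4  → match P1@[15:16]
pos 17 'd': at 1 (via fail)
pos 18 'd': at 2  → match P0@[17:18]
pos 19 'd': at 2 (via fail)  → match P0@[18:19]
pos 20 'd': at 2 (via fail)  → match P0@[19:20]
pos 21 'b': at 0 (via fail)
pos 22 'd': at 1
pos 23 'd': at 2  → match P0@[22:23]
pos 24 'd': at 2 (via fail)  → match P0@[23:24]
pos 25 'b': at 0 (via fail)
pos 26 'c': at 3
pos 27 'a': at 4  → match P1@[26:27]
pos 28 'd': at 1 (via fail)
pos 29 'c': at 3 (via fail)
pos 30 'a': at 4  → match P1@[29:30]
pos 31 'c': at 3 (via fail)
pos 32 'a': at 4  → match P1@[31:32]
pos 33 'b': at 0 (via fail)
pos 34 'b': at 0
pos 35 'b': at 0
pos 36 'b': at 0
pos 37 'c': at 3
pos 38 'b': at 0 (via fail)
pos 39 'c': at 3
pos 40 'a': at 4  → match P1@[39:40]
pos 41 'c': at 3 (via fail)
pos 42 'a': at 4  → match P1@[41:42]
pos 43 'd': at 1 (via fail)
pos 44 'a': at 0 (via fail)
pos 45 'd': at 1
pos 46 'd': at 2  → match P0@[45:46]
pos 47 'b': at 0 (via fail)
pos 48 'd': at 1
pos 49 'd': at 2  → match P0@[48:49]
pos 50 'd': at 2 (via fail)  → match P0@[49:50]
pos 51 'd': at 2 (via fail)  → match P0@[50:51]
pos 52 'b': at 0 (via fail)
pos 53 'd': at 1
pos 54 'b': at 0 (via fail)
pos 55 'c': at 3
pos 56 'b': at 0 (via fail)
pos 57 'c': at 3
pos 58 'a': at 4  → match P1@[57:58]
pos 59 'd': at 1 (via fail)
pos 60 'd': at 2  → match P0@[59:60]
pos 61 'c': at 3 (via fail)
pos 62 'a': at 4  → match P1@[61:62]
pos 63 'd': at 1 (via fail)
pos 64 'd': at 2  → match P0@[63:64]
pos 65 'c': at 3 (via fail)
pos 66 'a': at 4  → match P1@[65:66]
pos 67 'd': at 1 (via fail)
pos 68 'd': at 2  → match P0@[67:68]
pos 69 'a': at 0 (via fail)
pos 70 'c': at 3
pos 71 'c': at 3 (via fail)
pos 72 'a': at 4  → match P1@[71:72]
pos 73 'a': at 0 (via fail)

All matches (sorted): [[4,1],[6,0],[7,0],[10,1],[13,1],[16,1],[18,0],[19,0],[20,0],[23,0],[24,0],[27,1],[30,1],[32,1],[40,1],[42,1],[46,0],[49,0],[50,0],[51,0],[58,1],[60,0],[62,1],[64,0],[66,1],[68,0],[72,1]]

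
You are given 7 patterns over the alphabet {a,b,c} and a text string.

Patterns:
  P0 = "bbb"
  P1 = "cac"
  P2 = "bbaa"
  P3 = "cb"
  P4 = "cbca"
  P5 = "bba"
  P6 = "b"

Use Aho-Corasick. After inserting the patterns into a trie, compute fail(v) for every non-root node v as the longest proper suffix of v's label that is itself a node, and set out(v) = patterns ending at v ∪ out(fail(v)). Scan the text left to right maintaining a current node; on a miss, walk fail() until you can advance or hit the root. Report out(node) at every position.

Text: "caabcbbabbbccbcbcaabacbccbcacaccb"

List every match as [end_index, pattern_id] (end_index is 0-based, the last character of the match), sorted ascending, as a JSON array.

Build:
Trie nodes:
  n0 'ε': b→1 c→4
  n1 'b': b→2  [P6 ends]
  n2 'bb': a→7 b→3
  n3 'bbb': ·  [P0 ends]
  n4 'c': a→5 b→9
  n5 'ca': c→6
  n6 'cac': ·  [P1 ends]
  n7 'bba': a→8  [P5 ends]
  n8 'bbaa': ·  [P2 ends]
  n9 'cb': c→10  [P3 ends]
  n10 'cbc': a→11
  n11 'cbca': ·  [P4 ends]

Failure links (BFS by depth):
  n1('b'): parent n0 fail=0; on 'b' 0 → fail=0;  out {6}∪∅={6}
  n4('c'): parent n0 fail=0; on 'c' 0 → fail=0;  out ∅∪∅=∅
  n2('bb'): parent n1 fail=0; on 'b' 0 → fail=1;  out ∅∪{6}={6}
  n5('ca'): parent n4 fail=0; on 'a' 0 → fail=0;  out ∅∪∅=∅
  n9('cb'): parent n4 fail=0; on 'b' 0 → fail=1;  out {3}∪{6}={3,6}
  n3('bbb'): parent n2 fail=1; on 'b' 1 → fail=2;  out {0}∪{6}={0,6}
  n6('cac'): parent n5 fail=0; on 'c' 0 → fail=4;  out {1}∪∅={1}
  n7('bba'): parent n2 fail=1; on 'a' 1→0 → fail=0;  out {5}∪∅={5}
  n10('cbc'): parent n9 fail=1; on 'c' 1→0 → fail=4;  out ∅∪∅=∅
  n8('bbaa'): parent n7 fail=0; on 'a' 0 → fail=0;  out {2}∪∅={2}
  n11('cbca'): parent n10 fail=4; on 'a' 4 → fail=5;  out {4}∪∅={4}

Run:
pos 0 'c': at 4
pos 1 'a': at 5
pos 2 'a': at 0 ·f
pos 3 'b': at 1  emit P6@[3:3]
pos 4 'c': at 4 ·f
pos 5 'b': at 9  emit P3@[4:5],P6@[5:5]
pos 6 'b': at 2 ·f  emit P6@[6:6]
pos 7 'a': at 7  emit P5@[5:7]
pos 8 'b': at 1 ·f  emit P6@[8:8]
pos 9 'b': at 2  emit P6@[9:9]
pos 10 'b': at 3  emit P0@[8:10],P6@[10:10]
pos 11 'c': at 4 ·f
pos 12 'c': at 4 ·f
pos 13 'b': at 9  emit P3@[12:13],P6@[13:13]
pos 14 'c': at 10
pos 15 'b': at 9 ·f  emit P3@[14:15],P6@[15:15]
pos 16 'c': at 10
pos 17 'a': at 11  emit P4@[14:17]
pos 18 'a': at 0 ·f
pos 19 'b': at 1  emit P6@[19:19]
pos 20 'a': at 0 ·f
pos 21 'c': at 4
pos 22 'b': at 9  emit P3@[21:22],P6@[22:22]
pos 23 'c': at 10
pos 24 'c': at 4 ·f
pos 25 'b': at 9  emit P3@[24:25],P6@[25:25]
pos 26 'c': at 10
pos 27 'a': at 11  emit P4@[24:27]
pos 28 'c': at 6 ·f  emit P1@[26:28]
pos 29 'a': at 5 ·f
pos 30 'c': at 6  emit P1@[28:30]
pos 31 'c': at 4 ·f
pos 32 'b': at 9  emit P3@[31:32],P6@[32:32]

Result: [[3,6],[5,3],[5,6],[6,6],[7,5],[8,6],[9,6],[10,0],[10,6],[13,3],[13,6],[15,3],[15,6],[17,4],[19,6],[22,3],[22,6],[25,3],[25,6],[27,4],[28,1],[30,1],[32,3],[32,6]]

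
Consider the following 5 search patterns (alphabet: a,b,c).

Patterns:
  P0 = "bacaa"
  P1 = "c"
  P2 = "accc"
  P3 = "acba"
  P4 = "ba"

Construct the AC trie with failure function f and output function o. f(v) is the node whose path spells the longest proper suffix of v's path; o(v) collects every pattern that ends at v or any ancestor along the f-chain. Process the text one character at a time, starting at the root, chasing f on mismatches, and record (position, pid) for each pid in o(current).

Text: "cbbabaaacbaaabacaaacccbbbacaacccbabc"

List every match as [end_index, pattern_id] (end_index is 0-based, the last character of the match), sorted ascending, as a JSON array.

Build automaton:
Trie (insert patterns):
  0='ε' goto a→7 b→1 c→6
  1='b' goto a→2
  2='ba' goto c→3  [P4 ends]
  3='bac' goto a→4
  4='baca' goto a→5
  5='bacaa' goto ·  [P0 ends]
  6='c' goto ·  [P1 ends]
  7='a' goto c→8
  8='ac' goto b→11 c→9
  9='acc' goto c→10
  10='accc' goto ·  [P2 ends]
  11='acb' goto a→12
  12='acba' goto ·  [P3 ends]

Failure links (BFS by depth):
  fail(1) 'b': from fail(0)=0 chase 'b': 0 ⇒ 0;  out=∅∪out(0)=∅
  fail(6) 'c': from fail(0)=0 chase 'c': 0 ⇒ 0;  out={1}∪out(0)={1}
  fail(7) 'a': from fail(0)=0 chase 'a': 0 ⇒ 0;  out=∅∪out(0)=∅
  fail(2) 'ba': from fail(1)=0 chase 'a': 0 ⇒ 7;  out={4}∪out(7)={4}
  fail(8) 'ac': from fail(7)=0 chase 'c': 0 ⇒ 6;  out=∅∪out(6)={1}
  fail(3) 'bac': from fail(2)=7 chase 'c': 7 ⇒ 8;  out=∅∪out(8)={1}
  fail(9) 'acc': from fail(8)=6 chase 'c': 6→0 ⇒ 6;  out=∅∪out(6)={1}
  fail(11) 'acb': from fail(8)=6 chase 'b': 6→0 ⇒ 1;  out=∅∪out(1)=∅
  fail(4) 'baca': from fail(3)=8 chase 'a': 8→6→0 ⇒ 7;  out=∅∪out(7)=∅
  fail(10) 'accc': from fail(9)=6 chase 'c': 6→0 ⇒ 6;  out={2}∪out(6)={1,2}
  fail(12) 'acba': from fail(11)=1 chase 'a': 1 ⇒ 2;  out={3}∪out(2)={3,4}
  fail(5) 'bacaa': from fail(4)=7 chase 'a': 7→0 ⇒ 7;  out={0}∪out(7)={0}

Scan:
pos 0 'c': at 6  emit P1@[0:0]
pos 1 'b': at 1 ·f
pos 2 'b': at 1 ·f
pos 3 'a': at 2  emit P4@[2:3]
pos 4 'b': at 1 ·f
pos 5 'a': at 2  emit P4@[4:5]
pos 6 'a': at 7 ·f
pos 7 'a': at 7 ·f
pos 8 'c': at 8  emit P1@[8:8]
pos 9 'b': at 11
pos 10 'a': at 12  emit P3@[7:10],P4@[9:10]
pos 11 'a': at 7 ·f
pos 12 'a': at 7 ·f
pos 13 'b': at 1 ·f
pos 14 'a': at 2  emit P4@[13:14]
pos 15 'c': at 3  emit P1@[15:15]
pos 16 'a': at 4
pos 17 'a': at 5  emit P0@[13:17]
pos 18 'a': at 7 ·f
pos 19 'c': at 8  emit P1@[19:19]
pos 20 'c': at 9  emit P1@[20:20]
pos 21 'c': at 10  emit P1@[21:21],P2@[18:21]
pos 22 'b': at 1 ·f
pos 23 'b': at 1 ·f
pos 24 'b': at 1 ·f
pos 25 'a': at 2  emit P4@[24:25]
pos 26 'c': at 3  emit P1@[26:26]
pos 27 'a': at 4
pos 28 'a': at 5  emit P0@[24:28]
pos 29 'c': at 8 ·f  emit P1@[29:29]
pos 30 'c': at 9  emit P1@[30:30]
pos 31 'c': at 10  emit P1@[31:31],P2@[28:31]
pos 32 'b': at 1 ·f
pos 33 'a': at 2  emit P4@[32:33]
pos 34 'b': at 1 ·f
pos 35 'c': at 6 ·f  emit P1@[35:35]

Result: [[0,1],[3,4],[5,4],[8,1],[10,3],[10,4],[14,4],[15,1],[17,0],[19,1],[20,1],[21,1],[21,2],[25,4],[26,1],[28,0],[29,1],[30,1],[31,1],[31,2],[33,4],[35,1]]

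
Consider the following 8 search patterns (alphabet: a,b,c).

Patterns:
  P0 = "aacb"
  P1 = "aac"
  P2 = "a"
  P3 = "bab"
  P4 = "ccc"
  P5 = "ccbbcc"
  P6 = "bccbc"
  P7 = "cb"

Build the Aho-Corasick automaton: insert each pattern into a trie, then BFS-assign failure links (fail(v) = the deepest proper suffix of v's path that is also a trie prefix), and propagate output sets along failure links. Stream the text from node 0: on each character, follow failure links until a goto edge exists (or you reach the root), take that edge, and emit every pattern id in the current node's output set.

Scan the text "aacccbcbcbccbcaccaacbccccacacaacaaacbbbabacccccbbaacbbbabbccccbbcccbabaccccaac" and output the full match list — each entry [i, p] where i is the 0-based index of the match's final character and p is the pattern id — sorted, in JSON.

Build:
Trie nodes:
  0='ε' goto a→1 b→5 c→8
  1='a' goto a→2  [P2 ends]
  2='aa' goto c→3
  3='aac' goto b→4  [P1 ends]
  4='aacb' goto ·  [P0 ends]
  5='b' goto a→6 c→15
  6='ba' goto b→7
  7='bab' goto ·  [P3 ends]
  8='c' goto b→19 c→9
  9='cc' goto b→11 c→10
  10='ccc' goto ·  [P4 ends]
  11='ccb' goto b→12
  12='ccbb' goto c→13
  13='ccbbc' goto c→14
  14='ccbbcc' goto ·  [P5 ends]
  15='bc' goto c→16
  16='bcc' goto b→17
  17='bccb' goto c→18
  18='bccbc' goto ·  [P6 ends]
  19='cb' goto ·  [P7 ends]

BFS fail/out derivation:
  fail(1) 'a': from fail(0)=0 chase 'a': 0 ⇒ 0;  out={2}∪out(0)={2}
  fail(5) 'b': from fail(0)=0 chase 'b': 0 ⇒ 0;  out=∅∪out(0)=∅
  fail(8) 'c': from fail(0)=0 chase 'c': 0 ⇒ 0;  out=∅∪out(0)=∅
  fail(2) 'aa': from fail(1)=0 chase 'a': 0 ⇒ 1;  out=∅∪out(1)={2}
  fail(6) 'ba': from fail(5)=0 chase 'a': 0 ⇒ 1;  out=∅∪out(1)={2}
  fail(9) 'cc': from fail(8)=0 chase 'c': 0 ⇒ 8;  out=∅∪out(8)=∅
  fail(15) 'bc': from fail(5)=0 chase 'c': 0 ⇒ 8;  out=∅∪out(8)=∅
  fail(19) 'cb': from fail(8)=0 chase 'b': 0 ⇒ 5;  out={7}∪out(5)={7}
  fail(3) 'aac': from fail(2)=1 chase 'c': 1→0 ⇒ 8;  out={1}∪out(8)={1}
  fail(7) 'bab': from fail(6)=1 chase 'b': 1→0 ⇒ 5;  out={3}∪out(5)={3}
  fail(10) 'ccc': from fail(9)=8 chase 'c': 8 ⇒ 9;  out={4}∪out(9)={4}
  fail(11) 'ccb': from fail(9)=8 chase 'b': 8 ⇒ 19;  out=∅∪out(19)={7}
  fail(16) 'bcc': from fail(15)=8 chase 'c': 8 ⇒ 9;  out=∅∪out(9)=∅
  fail(4) 'aacb': from fail(3)=8 chase 'b': 8 ⇒ 19;  out={0}∪out(19)={0,7}
  fail(12) 'ccbb': from fail(11)=19 chase 'b': 19→5→0 ⇒ 5;  out=∅∪out(5)=∅
  fail(17) 'bccb': from fail(16)=9 chase 'b': 9 ⇒ 11;  out=∅∪out(11)={7}
  fail(13) 'ccbbc': from fail(12)=5 chase 'c': 5 ⇒ 15;  out=∅∪out(15)=∅
  fail(18) 'bccbc': from fail(17)=11 chase 'c': 11→19→5 ⇒ 15;  out={6}∪out(15)={6}
  fail(14) 'ccbbcc': from fail(13)=15 chase 'c': 15 ⇒ 16;  out={5}∪out(16)={5}

Scan:
[0] read 'a'  n0⇒n1  ** P2@[0:0]
[1] read 'a'  n1⇒n2  ** P2@[1:1]
[2] read 'c'  n2⇒n3  ** P1@[0:2]
[3] read 'c'  n3⇒n9 (via fail)
[4] read 'c'  n9⇒n10  ** P4@[2:4]
[5] read 'b'  n10⇒n11 (via fail)  ** P7@[4:5]
[6] read 'c'  n11⇒n15 (via fail)
[7] read 'b'  n15⇒n19 (via fail)  ** P7@[6:7]
[8] read 'c'  n19⇒n15 (via fail)
[9] read 'b'  n15⇒n19 (via fail)  ** P7@[8:9]
[10] read 'c'  n19⇒n15 (via fail)
[11] read 'c'  n15⇒n16
[12] read 'b'  n16⇒n17  ** P7@[11:12]
[13] read 'c'  n17⇒n18  ** P6@[9:13]
[14] read 'a'  n18⇒n1 (via fail)  ** P2@[14:14]
[15] read 'c'  n1⇒n8 (via fail)
[16] read 'c'  n8⇒n9
[17] read 'a'  n9⇒n1 (via fail)  ** P2@[17:17]
[18] read 'a'  n1⇒n2  ** P2@[18:18]
[19] read 'c'  n2⇒n3  ** P1@[17:19]
[20] read 'b'  n3⇒n4  ** P0@[17:20],P7@[19:20]
[21] read 'c'  n4⇒n15 (via fail)
[22] read 'c'  n15⇒n16
[23] read 'c'  n16⇒n10 (via fail)  ** P4@[21:23]
[24] read 'c'  n10⇒n10 (via fail)  ** P4@[22:24]
[25] read 'a'  n10⇒n1 (via fail)  ** P2@[25:25]
[26] read 'c'  n1⇒n8 (via fail)
[27] read 'a'  n8⇒n1 (via fail)  ** P2@[27:27]
[28] read 'c'  n1⇒n8 (via fail)
[29] read 'a'  n8⇒n1 (via fail)  ** P2@[29:29]
[30] read 'a'  n1⇒n2  ** P2@[30:30]
[31] read 'c'  n2⇒n3  ** P1@[29:31]
[32] read 'a'  n3⇒n1 (via fail)  ** P2@[32:32]
[33] read 'a'  n1⇒n2  ** P2@[33:33]
[34] read 'a'  n2⇒n2 (via fail)  ** P2@[34:34]
[35] read 'c'  n2⇒n3  ** P1@[33:35]
[36] read 'b'  n3⇒n4  ** P0@[33:36],P7@[35:36]
[37] read 'b'  n4⇒n5 (via fail)
[38] read 'b'  n5⇒n5 (via fail)
[39] read 'a'  n5⇒n6  ** P2@[39:39]
[40] read 'b'  n6⇒n7  ** P3@[38:40]
[41] read 'a'  n7⇒n6 (via fail)  ** P2@[41:41]
[42] read 'c'  n6⇒n8 (via fail)
[43] read 'c'  n8⇒n9
[44] read 'c'  n9⇒n10  ** P4@[42:44]
[45] read 'c'  n10⇒n10 (via fail)  ** P4@[43:45]
[46] read 'c'  n10⇒n10 (via fail)  ** P4@[44:46]
[47] read 'b'  n10⇒n11 (via fail)  ** P7@[46:47]
[48] read 'b'  n11⇒n12
[49] read 'a'  n12⇒n6 (via fail)  ** P2@[49:49]
[50] read 'a'  n6⇒n2 (via fail)  ** P2@[50:50]
[51] read 'c'  n2⇒n3  ** P1@[49:51]
[52] read 'b'  n3⇒n4  ** P0@[49:52],P7@[51:52]
[53] read 'b'  n4⇒n5 (via fail)
[54] read 'b'  n5⇒n5 (via fail)
[55] read 'a'  n5⇒n6  ** P2@[55:55]
[56] read 'b'  n6⇒n7  ** P3@[54:56]
[57] read 'b'  n7⇒n5 (via fail)
[58] read 'c'  n5⇒n15
[59] read 'c'  n15⇒n16
[60] read 'c'  n16⇒n10 (via fail)  ** P4@[58:60]
[61] read 'c'  n10⇒n10 (via fail)  ** P4@[59:61]
[62] read 'b'  n10⇒n11 (via fail)  ** P7@[61:62]
[63] read 'b'  n11⇒n12
[64] read 'c'  n12⇒n13
[65] read 'c'  n13⇒n14  ** P5@[60:65]
[66] read 'c'  n14⇒n10 (via fail)  ** P4@[64:66]
[67] read 'b'  n10⇒n11 (via fail)  ** P7@[66:67]
[68] read 'a'  n11⇒n6 (via fail)  ** P2@[68:68]
[69] read 'b'  n6⇒n7  ** P3@[67:69]
[70] read 'a'  n7⇒n6 (via fail)  ** P2@[70:70]
[71] read 'c'  n6⇒n8 (via fail)
[72] read 'c'  n8⇒n9
[73] read 'c'  n9⇒n10  ** P4@[71:73]
[74] read 'c'  n10⇒n10 (via fail)  ** P4@[72:74]
[75] read 'a'  n10⇒n1 (via fail)  ** P2@[75:75]
[76] read 'a'  n1⇒n2  ** P2@[76:76]
[77] read 'c'  n2⇒n3  ** P1@[75:77]

Result: [[0,2],[1,2],[2,1],[4,4],[5,7],[7,7],[9,7],[12,7],[13,6],[14,2],[17,2],[18,2],[19,1],[20,0],[20,7],[23,4],[24,4],[25,2],[27,2],[29,2],[30,2],[31,1],[32,2],[33,2],[34,2],[35,1],[36,0],[36,7],[39,2],[40,3],[41,2],[44,4],[45,4],[46,4],[47,7],[49,2],[50,2],[51,1],[52,0],[52,7],[55,2],[56,3],[60,4],[61,4],[62,7],[65,5],[66,4],[67,7],[68,2],[69,3],[70,2],[73,4],[74,4],[75,2],[76,2],[77,1]]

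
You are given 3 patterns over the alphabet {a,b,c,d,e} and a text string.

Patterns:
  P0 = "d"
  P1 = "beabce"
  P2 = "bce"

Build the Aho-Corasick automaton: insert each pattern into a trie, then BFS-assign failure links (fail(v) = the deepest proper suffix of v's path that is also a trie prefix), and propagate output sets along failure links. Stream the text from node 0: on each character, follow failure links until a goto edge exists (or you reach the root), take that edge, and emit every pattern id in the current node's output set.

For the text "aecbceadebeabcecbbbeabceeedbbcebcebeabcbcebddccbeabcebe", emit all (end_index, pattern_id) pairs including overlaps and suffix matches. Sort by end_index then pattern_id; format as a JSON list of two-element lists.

Build:
Trie (insert patterns):
  0='ε' goto b→2 d→1
  1='d' goto ·  ←P0
  2='b' goto c→8 e→3
  3='be' goto a→4
  4='bea' goto b→5
  5='beab' goto c→6
  6='beabc' goto e→7
  7='beabce' goto ·  ←P1
  8='bc' goto e→9
  9='bce' goto ·  ←P2

BFS fail/out derivation:
  n1('d'): parent n0 fail=0; on 'd' 0 → fail=0;  out {0}∪∅={0}
  n2('b'): parent n0 fail=0; on 'b' 0 → fail=0;  out ∅∪∅=∅
  n3('be'): parent n2 fail=0; on 'e' 0 → fail=0;  out ∅∪∅=∅
  n8('bc'): parent n2 fail=0; on 'c' 0 → fail=0;  out ∅∪∅=∅
  n4('bea'): parent n3 fail=0; on 'a' 0 → fail=0;  out ∅∪∅=∅
  n9('bce'): parent n8 fail=0; on 'e' 0 → fail=0;  out {2}∪∅={2}
  n5('beab'): parent n4 fail=0; on 'b' 0 → fail=2;  out ∅∪∅=∅
  n6('beabc'): parent n5 fail=2; on 'c' 2 → fail=8;  out ∅∪∅=∅
  n7('beabce'): parent n6 fail=8; on 'e' 8 → fail=9;  out {1}∪{2}={1,2}

Scan:
pos 0 'a': at 0
pos 1 'e': at 0
pos 2 'c': at 0
pos 3 'b': at 2
pos 4 'c': at 8
pos 5 'e': at 9  emit P2@[3:5]
pos 6 'a': at 0 (via fail)
pos 7 'd': at 1  emit P0@[7:7]
pos 8 'e': at 0 (via fail)
pos 9 'b': at 2
pos 10 'e': at 3
pos 11 'a': at 4
pos 12 'b': at 5
pos 13 'c': at 6
pos 14 'e': at 7  emit P1@[9:14],P2@[12:14]
pos 15 'c': at 0 (via fail)
pos 16 'b': at 2
pos 17 'b': at 2 (via fail)
pos 18 'b': at 2 (via fail)
pos 19 'e': at 3
pos 20 'a': at 4
pos 21 'b': at 5
pos 22 'c': at 6
pos 23 'e': at 7  emit P1@[18:23],P2@[21:23]
pos 24 'e': at 0 (via fail)
pos 25 'e': at 0
pos 26 'd': at 1  emit P0@[26:26]
pos 27 'b': at 2 (via fail)
pos 28 'b': at 2 (via fail)
pos 29 'c': at 8
pos 30 'e': at 9  emit P2@[28:30]
pos 31 'b': at 2 (via fail)
pos 32 'c': at 8
pos 33 'e': at 9  emit P2@[31:33]
pos 34 'b': at 2 (via fail)
pos 35 'e': at 3
pos 36 'a': at 4
pos 37 'b': at 5
pos 38 'c': at 6
pos 39 'b': at 2 (via fail)
pos 40 'c': at 8
pos 41 'e': at 9  emit P2@[39:41]
pos 42 'b': at 2 (via fail)
pos 43 'd': at 1 (via fail)  emit P0@[43:43]
pos 44 'd': at 1 (via fail)  emit P0@[44:44]
pos 45 'c': at 0 (via fail)
pos 46 'c': at 0
pos 47 'b': at 2
pos 48 'e': at 3
pos 49 'a': at 4
pos 50 'b': at 5
pos 51 'c': at 6
pos 52 'e': at 7  emit P1@[47:52],P2@[50:52]
pos 53 'b': at 2 (via fail)
pos 54 'e': at 3

Matches: [[5,2],[7,0],[14,1],[14,2],[23,1],[23,2],[26,0],[30,2],[33,2],[41,2],[43,0],[44,0],[52,1],[52,2]]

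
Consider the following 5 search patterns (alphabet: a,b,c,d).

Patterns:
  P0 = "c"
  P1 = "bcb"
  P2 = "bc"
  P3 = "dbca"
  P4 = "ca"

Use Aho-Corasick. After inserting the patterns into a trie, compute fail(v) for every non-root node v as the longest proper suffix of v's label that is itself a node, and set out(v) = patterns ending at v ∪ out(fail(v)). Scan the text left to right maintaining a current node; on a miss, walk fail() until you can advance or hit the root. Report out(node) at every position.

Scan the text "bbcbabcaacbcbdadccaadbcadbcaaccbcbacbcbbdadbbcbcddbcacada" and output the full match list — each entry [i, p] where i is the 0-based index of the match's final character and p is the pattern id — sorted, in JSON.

Construct AC machine:
Trie (insert patterns):
  0='ε' goto b→2 c→1 d→5
  1='c' goto a→9  ←P0
  2='b' goto c→3
  3='bc' goto b→4  ←P2
  4='bcb' goto ·  ←P1
  5='d' goto b→6
  6='db' goto c→7
  7='dbc' goto a→8
  8='dbca' goto ·  ←P3
  9='ca' goto ·  ←P4

Failure links (BFS by depth):
  n1('c'): parent n0 fail=0; on 'c' 0 → fail=0;  out {0}∪∅={0}
  n2('b'): parent n0 fail=0; on 'b' 0 → fail=0;  out ∅∪∅=∅
  n5('d'): parent n0 fail=0; on 'd' 0 → fail=0;  out ∅∪∅=∅
  n3('bc'): parent n2 fail=0; on 'c' 0 → fail=1;  out {2}∪{0}={0,2}
  n6('db'): parent n5 fail=0; on 'b' 0 → fail=2;  out ∅∪∅=∅
  n9('ca'): parent n1 fail=0; on 'a' 0 → fail=0;  out {4}∪∅={4}
  n4('bcb'): parent n3 fail=1; on 'b' 1→0 → fail=2;  out {1}∪∅={1}
  n7('dbc'): parent n6 fail=2; on 'c' 2 → fail=3;  out ∅∪{0,2}={0,2}
  n8('dbca'): parent n7 fail=3; on 'a' 3→1 → fail=9;  out {3}∪{4}={3,4}

Text stream:
i=0 'b': node 0→2
i=1 'b': node 2→2 (fail-walked)
i=2 'c': node 2→3  ** P0@[2:2],P2@[1:2]
i=3 'b': node 3→4  ** P1@[1:3]
i=4 'a': node 4→0 (fail-walked)
i=5 'b': node 0→2
i=6 'c': node 2→3  ** P0@[6:6],P2@[5:6]
i=7 'a': node 3→9 (fail-walked)  ** P4@[6:7]
i=8 'a': node 9→0 (fail-walked)
i=9 'c': node 0→1  ** P0@[9:9]
i=10 'b': node 1→2 (fail-walked)
i=11 'c': node 2→3  ** P0@[11:11],P2@[10:11]
i=12 'b': node 3→4  ** P1@[10:12]
i=13 'd': node 4→5 (fail-walked)
i=14 'a': node 5→0 (fail-walked)
i=15 'd': node 0→5
i=16 'c': node 5→1 (fail-walked)  ** P0@[16:16]
i=17 'c': node 1→1 (fail-walked)  ** P0@[17:17]
i=18 'a': node 1→9  ** P4@[17:18]
i=19 'a': node 9→0 (fail-walked)
i=20 'd': node 0→5
i=21 'b': node 5→6
i=22 'c': node 6→7  ** P0@[22:22],P2@[21:22]
i=23 'a': node 7→8  ** P3@[20:23],P4@[22:23]
i=24 'd': node 8→5 (fail-walked)
i=25 'b': node 5→6
i=26 'c': node 6→7  ** P0@[26:26],P2@[25:26]
i=27 'a': node 7→8  ** P3@[24:27],P4@[26:27]
i=28 'a': node 8→0 (fail-walked)
i=29 'c': node 0→1  ** P0@[29:29]
i=30 'c': node 1→1 (fail-walked)  ** P0@[30:30]
i=31 'b': node 1→2 (fail-walked)
i=32 'c': node 2→3  ** P0@[32:32],P2@[31:32]
i=33 'b': node 3→4  ** P1@[31:33]
i=34 'a': node 4→0 (fail-walked)
i=35 'c': node 0→1  ** P0@[35:35]
i=36 'b': node 1→2 (fail-walked)
i=37 'c': node 2→3  ** P0@[37:37],P2@[36:37]
i=38 'b': node 3→4  ** P1@[36:38]
i=39 'b': node 4→2 (fail-walked)
i=40 'd': node 2→5 (fail-walked)
i=41 'a': node 5→0 (fail-walked)
i=42 'd': node 0→5
i=43 'b': node 5→6
i=44 'b': node 6→2 (fail-walked)
i=45 'c': node 2→3  ** P0@[45:45],P2@[44:45]
i=46 'b': node 3→4  ** P1@[44:46]
i=47 'c': node 4→3 (fail-walked)  ** P0@[47:47],P2@[46:47]
i=48 'd': node 3→5 (fail-walked)
i=49 'd': node 5→5 (fail-walked)
i=50 'b': node 5→6
i=51 'c': node 6→7  ** P0@[51:51],P2@[50:51]
i=52 'a': node 7→8  ** P3@[49:52],P4@[51:52]
i=53 'c': node 8→1 (fail-walked)  ** P0@[53:53]
i=54 'a': node 1→9  ** P4@[53:54]
i=55 'd': node 9→5 (fail-walked)
i=56 'a': node 5→0 (fail-walked)

Result: [[2,0],[2,2],[3,1],[6,0],[6,2],[7,4],[9,0],[11,0],[11,2],[12,1],[16,0],[17,0],[18,4],[22,0],[22,2],[23,3],[23,4],[26,0],[26,2],[27,3],[27,4],[29,0],[30,0],[32,0],[32,2],[33,1],[35,0],[37,0],[37,2],[38,1],[45,0],[45,2],[46,1],[47,0],[47,2],[51,0],[51,2],[52,3],[52,4],[53,0],[54,4]]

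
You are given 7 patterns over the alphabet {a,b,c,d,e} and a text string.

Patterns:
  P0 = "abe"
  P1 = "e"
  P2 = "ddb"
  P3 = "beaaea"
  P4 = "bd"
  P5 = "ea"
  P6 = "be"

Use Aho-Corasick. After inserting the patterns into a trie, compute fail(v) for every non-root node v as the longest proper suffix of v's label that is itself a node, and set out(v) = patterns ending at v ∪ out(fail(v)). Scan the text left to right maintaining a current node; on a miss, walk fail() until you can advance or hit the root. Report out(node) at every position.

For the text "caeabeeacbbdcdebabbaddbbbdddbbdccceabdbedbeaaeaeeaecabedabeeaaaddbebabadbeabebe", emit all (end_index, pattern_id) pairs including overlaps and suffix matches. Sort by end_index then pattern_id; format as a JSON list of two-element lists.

Build automaton:
Trie nodes:
  n0 'ε': a→1 b→8 d→5 e→4
  n1 'a': b→2
  n2 'ab': e→3
  n3 'abe': ·  [P0 ends]
  n4 'e': a→15  [P1 ends]
  n5 'd': d→6
  n6 'dd': b→7
  n7 'ddb': ·  [P2 ends]
  n8 'b': d→14 e→9
  n9 'be': a→10  [P6 ends]
  n10 'bea': a→11
  n11 'beaa': e→12
  n12 'beaae': a→13
  n13 'beaaea': ·  [P3 ends]
  n14 'bd': ·  [P4 ends]
  n15 'ea': ·  [P5 ends]

BFS fail/out derivation:
  n1('a'): parent n0 fail=0; on 'a' 0 → fail=0;  out ∅∪∅=∅
  n4('e'): parent n0 fail=0; on 'e' 0 → fail=0;  out {1}∪∅={1}
  n5('d'): parent n0 fail=0; on 'd' 0 → fail=0;  out ∅∪∅=∅
  n8('b'): parent n0 fail=0; on 'b' 0 → fail=0;  out ∅∪∅=∅
  n2('ab'): parent n1 fail=0; on 'b' 0 → fail=8;  out ∅∪∅=∅
  n6('dd'): parent n5 fail=0; on 'd' 0 → fail=5;  out ∅∪∅=∅
  n9('be'): parent n8 fail=0; on 'e' 0 → fail=4;  out {6}∪{1}={1,6}
  n14('bd'): parent n8 fail=0; on 'd' 0 → fail=5;  out {4}∪∅={4}
  n15('ea'): parent n4 fail=0; on 'a' 0 → fail=1;  out {5}∪∅={5}
  n3('abe'): parent n2 fail=8; on 'e' 8 → fail=9;  out {0}∪{1,6}={0,1,6}
  n7('ddb'): parent n6 fail=5; on 'b' 5→0 → fail=8;  out {2}∪∅={2}
  n10('bea'): parent n9 fail=4; on 'a' 4 → fail=15;  out ∅∪{5}={5}
  n11('beaa'): parent n10 fail=15; on 'a' 15→1→0 → fail=1;  out ∅∪∅=∅
  n12('beaae'): parent n11 fail=1; on 'e' 1→0 → fail=4;  out ∅∪{1}={1}
  n13('beaaea'): parent n12 fail=4; on 'a' 4 → fail=15;  out {3}∪{5}={3,5}

Run:
[0] read 'c'  n0⇒n0
[1] read 'a'  n0⇒n1
[2] read 'e'  n1⇒n4 ·f  → match P1@[2:2]
[3] read 'a'  n4⇒n15  → match P5@[2:3]
[4] read 'b'  n15⇒n2 ·f
[5] read 'e'  n2⇒n3  → match P0@[3:5],P1@[5:5],P6@[4:5]
[6] read 'e'  n3⇒n4 ·f  → match P1@[6:6]
[7] read 'a'  n4⇒n15  → match P5@[6:7]
[8] read 'c'  n15⇒n0 ·f
[9] read 'b'  n0⇒n8
[10] read 'b'  n8⇒n8 ·f
[11] read 'd'  n8⇒n14  → match P4@[10:11]
[12] read 'c'  n14⇒n0 ·f
[13] read 'd'  n0⇒n5
[14] read 'e'  n5⇒n4 ·f  → match P1@[14:14]
[15] read 'b'  n4⇒n8 ·f
[16] read 'a'  n8⇒n1 ·f
[17] read 'b'  n1⇒n2
[18] read 'b'  n2⇒n8 ·f
[19] read 'a'  n8⇒n1 ·f
[20] read 'd'  n1⇒n5 ·f
[21] read 'd'  n5⇒n6
[22] read 'b'  n6⇒n7  → match P2@[20:22]
[23] read 'b'  n7⇒n8 ·f
[24] read 'b'  n8⇒n8 ·f
[25] read 'd'  n8⇒n14  → match P4@[24:25]
[26] read 'd'  n14⇒n6 ·f
[27] read 'd'  n6⇒n6 ·f
[28] read 'b'  n6⇒n7  → match P2@[26:28]
[29] read 'b'  n7⇒n8 ·f
[30] read 'd'  n8⇒n14  → match P4@[29:30]
[31] read 'c'  n14⇒n0 ·f
[32] read 'c'  n0⇒n0
[33] read 'c'  n0⇒n0
[34] read 'e'  n0⇒n4  → match P1@[34:34]
[35] read 'a'  n4⇒n15  → match P5@[34:35]
[36] read 'b'  n15⇒n2 ·f
[37] read 'd'  n2⇒n14 ·f  → match P4@[36:37]
[38] read 'b'  n14⇒n8 ·f
[39] read 'e'  n8⇒n9  → match P1@[39:39],P6@[38:39]
[40] read 'd'  n9⇒n5 ·f
[41] read 'b'  n5⇒n8 ·f
[42] read 'e'  n8⇒n9  → match P1@[42:42],P6@[41:42]
[43] read 'a'  n9⇒n10  → match P5@[42:43]
[44] read 'a'  n10⇒n11
[45] read 'e'  n11⇒n12  → match P1@[45:45]
[46] read 'a'  n12⇒n13  → match P3@[41:46],P5@[45:46]
[47] read 'e'  n13⇒n4 ·f  → match P1@[47:47]
[48] read 'e'  n4⇒n4 ·f  → match P1@[48:48]
[49] read 'a'  n4⇒n15  → match P5@[48:49]
[50] read 'e'  n15⇒n4 ·f  → match P1@[50:50]
[51] read 'c'  n4⇒n0 ·f
[52] read 'a'  n0⇒n1
[53] read 'b'  n1⇒n2
[54] read 'e'  n2⇒n3  → match P0@[52:54],P1@[54:54],P6@[53:54]
[55] read 'd'  n3⇒n5 ·f
[56] read 'a'  n5⇒n1 ·f
[57] read 'b'  n1⇒n2
[58] read 'e'  n2⇒n3  → match P0@[56:58],P1@[58:58],P6@[57:58]
[59] read 'e'  n3⇒n4 ·f  → match P1@[59:59]
[60] read 'a'  n4⇒n15  → match P5@[59:60]
[61] read 'a'  n15⇒n1 ·f
[62] read 'a'  n1⇒n1 ·f
[63] read 'd'  n1⇒n5 ·f
[64] read 'd'  n5⇒n6
[65] read 'b'  n6⇒n7  → match P2@[63:65]
[66] read 'e'  n7⇒n9 ·f  → match P1@[66:66],P6@[65:66]
[67] read 'b'  n9⇒n8 ·f
[68] read 'a'  n8⇒n1 ·f
[69] read 'b'  n1⇒n2
[70] read 'a'  n2⇒n1 ·f
[71] read 'd'  n1⇒n5 ·f
[72] read 'b'  n5⇒n8 ·f
[73] read 'e'  n8⇒n9  → match P1@[73:73],P6@[72:73]
[74] read 'a'  n9⇒n10  → match P5@[73:74]
[75] read 'b'  n10⇒n2 ·f
[76] read 'e'  n2⇒n3  → match P0@[74:76],P1@[76:76],P6@[75:76]
[77] read 'b'  n3⇒n8 ·f
[78] read 'e'  n8⇒n9  → match P1@[78:78],P6@[77:78]

All matches (sorted): [[2,1],[3,5],[5,0],[5,1],[5,6],[6,1],[7,5],[11,4],[14,1],[22,2],[25,4],[28,2],[30,4],[34,1],[35,5],[37,4],[39,1],[39,6],[42,1],[42,6],[43,5],[45,1],[46,3],[46,5],[47,1],[48,1],[49,5],[50,1],[54,0],[54,1],[54,6],[58,0],[58,1],[58,6],[59,1],[60,5],[65,2],[66,1],[66,6],[73,1],[73,6],[74,5],[76,0],[76,1],[76,6],[78,1],[78,6]]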